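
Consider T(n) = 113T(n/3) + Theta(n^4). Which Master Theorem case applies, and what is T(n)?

Master Theorem for T(n) = 113T(n/3) + O(n^4):

a = 113, b = 3, c = 4
log_b(a) = log_3(113) = 4.3031

Case 1: c = 4 < log_3(113) = 4.3031
T(n) = O(n^(log_3 113))

For T(n) = 113T(n/3) + O(n^4): log_3(113) = 4.3031. This is Case 1 of the Master Theorem (c < log_b(a), work dominated by leaves), giving O(n^(log_3 113)).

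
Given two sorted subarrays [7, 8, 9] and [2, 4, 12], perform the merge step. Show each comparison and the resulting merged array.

Merging process:

Compare 7 vs 2: take 2 from right. Merged: [2]
Compare 7 vs 4: take 4 from right. Merged: [2, 4]
Compare 7 vs 12: take 7 from left. Merged: [2, 4, 7]
Compare 8 vs 12: take 8 from left. Merged: [2, 4, 7, 8]
Compare 9 vs 12: take 9 from left. Merged: [2, 4, 7, 8, 9]
Append remaining from right: [12]. Merged: [2, 4, 7, 8, 9, 12]

Final merged array: [2, 4, 7, 8, 9, 12]
Total comparisons: 5

The merged array is [2, 4, 7, 8, 9, 12], requiring 5 comparisons. The merge step runs in O(n) time where n is the total number of elements.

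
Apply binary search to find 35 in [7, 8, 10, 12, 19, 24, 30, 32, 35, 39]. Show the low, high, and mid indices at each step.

Binary search for 35 in [7, 8, 10, 12, 19, 24, 30, 32, 35, 39]:

lo=0, hi=9, mid=4, arr[mid]=19 -> 19 < 35, search right half
lo=5, hi=9, mid=7, arr[mid]=32 -> 32 < 35, search right half
lo=8, hi=9, mid=8, arr[mid]=35 -> Found target at index 8!

Binary search finds 35 at index 8 after 3 comparisons. The search repeatedly halves the search space by comparing with the middle element.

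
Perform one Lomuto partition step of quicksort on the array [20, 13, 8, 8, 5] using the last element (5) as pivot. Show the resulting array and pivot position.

Lomuto partition with pivot = 5:

Initial array: [20, 13, 8, 8, 5]

arr[0]=20 > 5: no swap
arr[1]=13 > 5: no swap
arr[2]=8 > 5: no swap
arr[3]=8 > 5: no swap

Place pivot at position 0: [5, 13, 8, 8, 20]
Pivot position: 0

After partitioning with pivot 5, the array becomes [5, 13, 8, 8, 20]. The pivot is placed at index 0. All elements to the left of the pivot are <= 5, and all elements to the right are > 5.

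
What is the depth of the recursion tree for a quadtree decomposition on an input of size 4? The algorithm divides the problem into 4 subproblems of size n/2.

For divide and conquer with division factor 2:

Problem sizes at each level:
Level 0: 4
Level 1: 2
Level 2: 1

The root is level 0 and the size-1 base case is level 2 (the tree spans levels 0 through 2, i.e. 3 levels counting the root), so the depth is the number of divisions: log_2(4) = 2

The recursion tree depth is log_2(4) = 2. At each level, the problem size is divided by 2, so it takes 2 divisions to reduce to a base case of size 1. The algorithm makes 4 recursive calls at each level.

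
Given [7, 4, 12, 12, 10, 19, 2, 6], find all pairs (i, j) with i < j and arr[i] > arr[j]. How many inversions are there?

Finding inversions in [7, 4, 12, 12, 10, 19, 2, 6]:

(0, 1): arr[0]=7 > arr[1]=4
(0, 6): arr[0]=7 > arr[6]=2
(0, 7): arr[0]=7 > arr[7]=6
(1, 6): arr[1]=4 > arr[6]=2
(2, 4): arr[2]=12 > arr[4]=10
(2, 6): arr[2]=12 > arr[6]=2
(2, 7): arr[2]=12 > arr[7]=6
(3, 4): arr[3]=12 > arr[4]=10
(3, 6): arr[3]=12 > arr[6]=2
(3, 7): arr[3]=12 > arr[7]=6
(4, 6): arr[4]=10 > arr[6]=2
(4, 7): arr[4]=10 > arr[7]=6
(5, 6): arr[5]=19 > arr[6]=2
(5, 7): arr[5]=19 > arr[7]=6

Total inversions: 14

The array has 14 inversion(s): (0,1), (0,6), (0,7), (1,6), (2,4), (2,6), (2,7), (3,4), (3,6), (3,7), (4,6), (4,7), (5,6), (5,7). Each pair (i,j) satisfies i < j and arr[i] > arr[j].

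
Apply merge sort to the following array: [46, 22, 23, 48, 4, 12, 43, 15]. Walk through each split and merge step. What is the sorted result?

Merge sort trace:

Split: [46, 22, 23, 48, 4, 12, 43, 15] -> [46, 22, 23, 48] and [4, 12, 43, 15]
  Split: [46, 22, 23, 48] -> [46, 22] and [23, 48]
    Split: [46, 22] -> [46] and [22]
    Merge: [46] + [22] -> [22, 46]
    Split: [23, 48] -> [23] and [48]
    Merge: [23] + [48] -> [23, 48]
  Merge: [22, 46] + [23, 48] -> [22, 23, 46, 48]
  Split: [4, 12, 43, 15] -> [4, 12] and [43, 15]
    Split: [4, 12] -> [4] and [12]
    Merge: [4] + [12] -> [4, 12]
    Split: [43, 15] -> [43] and [15]
    Merge: [43] + [15] -> [15, 43]
  Merge: [4, 12] + [15, 43] -> [4, 12, 15, 43]
Merge: [22, 23, 46, 48] + [4, 12, 15, 43] -> [4, 12, 15, 22, 23, 43, 46, 48]

Final sorted array: [4, 12, 15, 22, 23, 43, 46, 48]

The merge sort proceeds by recursively splitting the array and merging sorted halves.
After all merges, the sorted array is [4, 12, 15, 22, 23, 43, 46, 48].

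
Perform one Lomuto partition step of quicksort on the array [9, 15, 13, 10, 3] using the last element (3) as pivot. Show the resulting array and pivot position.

Lomuto partition with pivot = 3:

Initial array: [9, 15, 13, 10, 3]

arr[0]=9 > 3: no swap
arr[1]=15 > 3: no swap
arr[2]=13 > 3: no swap
arr[3]=10 > 3: no swap

Place pivot at position 0: [3, 15, 13, 10, 9]
Pivot position: 0

After partitioning with pivot 3, the array becomes [3, 15, 13, 10, 9]. The pivot is placed at index 0. All elements to the left of the pivot are <= 3, and all elements to the right are > 3.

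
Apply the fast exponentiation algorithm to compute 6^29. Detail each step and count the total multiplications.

Computing 6^29 by squaring (build up from 6^1; each line after the first costs one multiplication):

6^1 = 6
6^2 = (6^1)^2 = 6^2 = 36
6^3 = 6 * 6^2 = 6 * 36 = 216
6^6 = (6^3)^2 = 216^2 = 46656
6^7 = 6 * 6^6 = 6 * 46656 = 279936
6^14 = (6^7)^2 = 279936^2 = 78364164096
6^28 = (6^14)^2 = 78364164096^2 = 6140942214464815497216
6^29 = 6 * 6^28 = 6 * 6140942214464815497216 = 36845653286788892983296

Result: 36845653286788892983296
Multiplications needed: 7 (7 lines after 6^1)

6^29 = 36845653286788892983296. Using exponentiation by squaring, this requires 7 multiplications. The key idea: if the exponent is even, square the half-power; if odd, multiply by the base once.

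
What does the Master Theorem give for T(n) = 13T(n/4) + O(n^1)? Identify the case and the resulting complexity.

Master Theorem for T(n) = 13T(n/4) + O(n^1):

a = 13, b = 4, c = 1
log_b(a) = log_4(13) = 1.8502

Case 1: c = 1 < log_4(13) = 1.8502
T(n) = O(n^(log_4 13))

For T(n) = 13T(n/4) + O(n^1): log_4(13) = 1.8502. This is Case 1 of the Master Theorem (c < log_b(a), work dominated by leaves), giving O(n^(log_4 13)).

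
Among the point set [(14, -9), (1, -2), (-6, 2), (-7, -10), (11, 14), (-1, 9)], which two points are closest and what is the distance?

Computing all pairwise distances among 6 points:

d((14, -9), (1, -2)) = 14.7648
d((14, -9), (-6, 2)) = 22.8254
d((14, -9), (-7, -10)) = 21.0238
d((14, -9), (11, 14)) = 23.1948
d((14, -9), (-1, 9)) = 23.4307
d((1, -2), (-6, 2)) = 8.0623 <-- minimum
d((1, -2), (-7, -10)) = 11.3137
d((1, -2), (11, 14)) = 18.868
d((1, -2), (-1, 9)) = 11.1803
d((-6, 2), (-7, -10)) = 12.0416
d((-6, 2), (11, 14)) = 20.8087
d((-6, 2), (-1, 9)) = 8.6023
d((-7, -10), (11, 14)) = 30.0
d((-7, -10), (-1, 9)) = 19.9249
d((11, 14), (-1, 9)) = 13.0

Closest pair: (1, -2) and (-6, 2) with distance 8.0623

The closest pair is (1, -2) and (-6, 2) with Euclidean distance 8.0623. For 6 points, brute-force pairwise comparison is shown above. For large n, the divide-and-conquer algorithm (sort by x, recurse on halves, check the dividing strip) achieves O(n log n).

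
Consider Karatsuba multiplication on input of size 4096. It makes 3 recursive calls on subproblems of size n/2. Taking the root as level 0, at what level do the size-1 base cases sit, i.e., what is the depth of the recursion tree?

For divide and conquer with division factor 2:

Problem sizes at each level:
Level 0: 4096
Level 1: 2048
Level 2: 1024
Level 3: 512
Level 4: 256
Level 5: 128
Level 6: 64
Level 7: 32
Level 8: 16
Level 9: 8
Level 10: 4
Level 11: 2
Level 12: 1

The root is level 0 and the size-1 base case is level 12 (the tree spans levels 0 through 12, i.e. 13 levels counting the root), so the depth is the number of divisions: log_2(4096) = 12

The recursion tree depth is log_2(4096) = 12. At each level, the problem size is divided by 2, so it takes 12 divisions to reduce to a base case of size 1. The algorithm makes 3 recursive calls at each level.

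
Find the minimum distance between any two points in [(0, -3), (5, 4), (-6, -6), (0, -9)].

Computing all pairwise distances among 4 points:

d((0, -3), (5, 4)) = 8.6023
d((0, -3), (-6, -6)) = 6.7082
d((0, -3), (0, -9)) = 6.0 <-- minimum
d((5, 4), (-6, -6)) = 14.8661
d((5, 4), (0, -9)) = 13.9284
d((-6, -6), (0, -9)) = 6.7082

Closest pair: (0, -3) and (0, -9) with distance 6.0

The closest pair is (0, -3) and (0, -9) with Euclidean distance 6.0. For 4 points, brute-force pairwise comparison is shown above. For large n, the divide-and-conquer algorithm (sort by x, recurse on halves, check the dividing strip) achieves O(n log n).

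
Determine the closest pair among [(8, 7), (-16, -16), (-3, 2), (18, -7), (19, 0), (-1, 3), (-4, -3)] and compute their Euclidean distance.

Computing all pairwise distances among 7 points:

d((8, 7), (-16, -16)) = 33.2415
d((8, 7), (-3, 2)) = 12.083
d((8, 7), (18, -7)) = 17.2047
d((8, 7), (19, 0)) = 13.0384
d((8, 7), (-1, 3)) = 9.8489
d((8, 7), (-4, -3)) = 15.6205
d((-16, -16), (-3, 2)) = 22.2036
d((-16, -16), (18, -7)) = 35.171
d((-16, -16), (19, 0)) = 38.4838
d((-16, -16), (-1, 3)) = 24.2074
d((-16, -16), (-4, -3)) = 17.6918
d((-3, 2), (18, -7)) = 22.8473
d((-3, 2), (19, 0)) = 22.0907
d((-3, 2), (-1, 3)) = 2.2361 <-- minimum
d((-3, 2), (-4, -3)) = 5.099
d((18, -7), (19, 0)) = 7.0711
d((18, -7), (-1, 3)) = 21.4709
d((18, -7), (-4, -3)) = 22.3607
d((19, 0), (-1, 3)) = 20.2237
d((19, 0), (-4, -3)) = 23.1948
d((-1, 3), (-4, -3)) = 6.7082

Closest pair: (-3, 2) and (-1, 3) with distance 2.2361

The closest pair is (-3, 2) and (-1, 3) with Euclidean distance 2.2361. For 7 points, brute-force pairwise comparison is shown above. For large n, the divide-and-conquer algorithm (sort by x, recurse on halves, check the dividing strip) achieves O(n log n).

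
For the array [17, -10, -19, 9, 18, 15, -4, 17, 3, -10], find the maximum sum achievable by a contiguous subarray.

Using Kadane's algorithm on [17, -10, -19, 9, 18, 15, -4, 17, 3, -10]:

Scanning through the array:
Position 1 (value -10): max_ending_here = 7, max_so_far = 17
Position 2 (value -19): max_ending_here = -12, max_so_far = 17
Position 3 (value 9): max_ending_here = 9, max_so_far = 17
Position 4 (value 18): max_ending_here = 27, max_so_far = 27
Position 5 (value 15): max_ending_here = 42, max_so_far = 42
Position 6 (value -4): max_ending_here = 38, max_so_far = 42
Position 7 (value 17): max_ending_here = 55, max_so_far = 55
Position 8 (value 3): max_ending_here = 58, max_so_far = 58
Position 9 (value -10): max_ending_here = 48, max_so_far = 58

Maximum subarray: [9, 18, 15, -4, 17, 3]
Maximum sum: 58

The maximum subarray is [9, 18, 15, -4, 17, 3] with sum 58. This subarray runs from index 3 to index 8.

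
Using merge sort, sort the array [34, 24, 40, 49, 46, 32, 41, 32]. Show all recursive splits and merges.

Merge sort trace:

Split: [34, 24, 40, 49, 46, 32, 41, 32] -> [34, 24, 40, 49] and [46, 32, 41, 32]
  Split: [34, 24, 40, 49] -> [34, 24] and [40, 49]
    Split: [34, 24] -> [34] and [24]
    Merge: [34] + [24] -> [24, 34]
    Split: [40, 49] -> [40] and [49]
    Merge: [40] + [49] -> [40, 49]
  Merge: [24, 34] + [40, 49] -> [24, 34, 40, 49]
  Split: [46, 32, 41, 32] -> [46, 32] and [41, 32]
    Split: [46, 32] -> [46] and [32]
    Merge: [46] + [32] -> [32, 46]
    Split: [41, 32] -> [41] and [32]
    Merge: [41] + [32] -> [32, 41]
  Merge: [32, 46] + [32, 41] -> [32, 32, 41, 46]
Merge: [24, 34, 40, 49] + [32, 32, 41, 46] -> [24, 32, 32, 34, 40, 41, 46, 49]

Final sorted array: [24, 32, 32, 34, 40, 41, 46, 49]

The merge sort proceeds by recursively splitting the array and merging sorted halves.
After all merges, the sorted array is [24, 32, 32, 34, 40, 41, 46, 49].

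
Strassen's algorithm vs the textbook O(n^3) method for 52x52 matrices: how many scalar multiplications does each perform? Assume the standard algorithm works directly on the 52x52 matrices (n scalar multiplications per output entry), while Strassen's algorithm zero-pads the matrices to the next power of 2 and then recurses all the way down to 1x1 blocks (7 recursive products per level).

Matrix multiplication for 52x52 matrices:

Strassen's algorithm requires power-of-2 dimensions. Pad 52x52 to 64x64 (next power of 2).

Standard algorithm: 52^3 = 140608 multiplications
Strassen's algorithm: 7^(log2(64)) = 7^6 = 117649 multiplications
Savings: 140608 - 117649 = 22959 multiplications

Standard: 140608 multiplications (52^3). Strassen: 117649 multiplications (7^6, after padding to 64x64). Strassen reduces 8 recursive multiplications to 7 at each level.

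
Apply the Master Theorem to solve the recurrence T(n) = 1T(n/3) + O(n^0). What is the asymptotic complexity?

Master Theorem for T(n) = 1T(n/3) + O(n^0):

a = 1, b = 3, c = 0
log_b(a) = log_3(1) = 0.0000

Case 2: c = 0 = log_3(1) = 0.0000
T(n) = O(n^0 log n) = O(log n)

For T(n) = 1T(n/3) + O(n^0): log_3(1) = 0.0000. This is Case 2 of the Master Theorem (c = log_b(a), equal work at all levels), giving O(log n).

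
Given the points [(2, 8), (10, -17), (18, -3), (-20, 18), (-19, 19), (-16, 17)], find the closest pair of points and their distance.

Computing all pairwise distances among 6 points:

d((2, 8), (10, -17)) = 26.2488
d((2, 8), (18, -3)) = 19.4165
d((2, 8), (-20, 18)) = 24.1661
d((2, 8), (-19, 19)) = 23.7065
d((2, 8), (-16, 17)) = 20.1246
d((10, -17), (18, -3)) = 16.1245
d((10, -17), (-20, 18)) = 46.0977
d((10, -17), (-19, 19)) = 46.2277
d((10, -17), (-16, 17)) = 42.8019
d((18, -3), (-20, 18)) = 43.4166
d((18, -3), (-19, 19)) = 43.0465
d((18, -3), (-16, 17)) = 39.4462
d((-20, 18), (-19, 19)) = 1.4142 <-- minimum
d((-20, 18), (-16, 17)) = 4.1231
d((-19, 19), (-16, 17)) = 3.6056

Closest pair: (-20, 18) and (-19, 19) with distance 1.4142

The closest pair is (-20, 18) and (-19, 19) with Euclidean distance 1.4142. For 6 points, brute-force pairwise comparison is shown above. For large n, the divide-and-conquer algorithm (sort by x, recurse on halves, check the dividing strip) achieves O(n log n).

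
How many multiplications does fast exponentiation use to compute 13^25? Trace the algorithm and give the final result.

Computing 13^25 by squaring (build up from 13^1; each line after the first costs one multiplication):

13^1 = 13
13^2 = (13^1)^2 = 13^2 = 169
13^3 = 13 * 13^2 = 13 * 169 = 2197
13^6 = (13^3)^2 = 2197^2 = 4826809
13^12 = (13^6)^2 = 4826809^2 = 23298085122481
13^24 = (13^12)^2 = 23298085122481^2 = 542800770374370512771595361
13^25 = 13 * 13^24 = 13 * 542800770374370512771595361 = 7056410014866816666030739693

Result: 7056410014866816666030739693
Multiplications needed: 6 (6 lines after 13^1)

13^25 = 7056410014866816666030739693. Using exponentiation by squaring, this requires 6 multiplications. The key idea: if the exponent is even, square the half-power; if odd, multiply by the base once.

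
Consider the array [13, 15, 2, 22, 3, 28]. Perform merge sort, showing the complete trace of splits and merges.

Merge sort trace:

Split: [13, 15, 2, 22, 3, 28] -> [13, 15, 2] and [22, 3, 28]
  Split: [13, 15, 2] -> [13] and [15, 2]
    Split: [15, 2] -> [15] and [2]
    Merge: [15] + [2] -> [2, 15]
  Merge: [13] + [2, 15] -> [2, 13, 15]
  Split: [22, 3, 28] -> [22] and [3, 28]
    Split: [3, 28] -> [3] and [28]
    Merge: [3] + [28] -> [3, 28]
  Merge: [22] + [3, 28] -> [3, 22, 28]
Merge: [2, 13, 15] + [3, 22, 28] -> [2, 3, 13, 15, 22, 28]

Final sorted array: [2, 3, 13, 15, 22, 28]

The merge sort proceeds by recursively splitting the array and merging sorted halves.
After all merges, the sorted array is [2, 3, 13, 15, 22, 28].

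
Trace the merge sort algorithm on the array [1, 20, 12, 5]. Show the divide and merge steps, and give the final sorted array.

Merge sort trace:

Split: [1, 20, 12, 5] -> [1, 20] and [12, 5]
  Split: [1, 20] -> [1] and [20]
  Merge: [1] + [20] -> [1, 20]
  Split: [12, 5] -> [12] and [5]
  Merge: [12] + [5] -> [5, 12]
Merge: [1, 20] + [5, 12] -> [1, 5, 12, 20]

Final sorted array: [1, 5, 12, 20]

The merge sort proceeds by recursively splitting the array and merging sorted halves.
After all merges, the sorted array is [1, 5, 12, 20].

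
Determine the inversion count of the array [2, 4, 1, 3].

Finding inversions in [2, 4, 1, 3]:

(0, 2): arr[0]=2 > arr[2]=1
(1, 2): arr[1]=4 > arr[2]=1
(1, 3): arr[1]=4 > arr[3]=3

Total inversions: 3

The array has 3 inversion(s): (0,2), (1,2), (1,3). Each pair (i,j) satisfies i < j and arr[i] > arr[j].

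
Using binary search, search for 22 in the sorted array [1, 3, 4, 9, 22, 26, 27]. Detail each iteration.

Binary search for 22 in [1, 3, 4, 9, 22, 26, 27]:

lo=0, hi=6, mid=3, arr[mid]=9 -> 9 < 22, search right half
lo=4, hi=6, mid=5, arr[mid]=26 -> 26 > 22, search left half
lo=4, hi=4, mid=4, arr[mid]=22 -> Found target at index 4!

Binary search finds 22 at index 4 after 3 comparisons. The search repeatedly halves the search space by comparing with the middle element.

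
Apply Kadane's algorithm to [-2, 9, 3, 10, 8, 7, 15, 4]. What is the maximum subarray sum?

Using Kadane's algorithm on [-2, 9, 3, 10, 8, 7, 15, 4]:

Scanning through the array:
Position 1 (value 9): max_ending_here = 9, max_so_far = 9
Position 2 (value 3): max_ending_here = 12, max_so_far = 12
Position 3 (value 10): max_ending_here = 22, max_so_far = 22
Position 4 (value 8): max_ending_here = 30, max_so_far = 30
Position 5 (value 7): max_ending_here = 37, max_so_far = 37
Position 6 (value 15): max_ending_here = 52, max_so_far = 52
Position 7 (value 4): max_ending_here = 56, max_so_far = 56

Maximum subarray: [9, 3, 10, 8, 7, 15, 4]
Maximum sum: 56

The maximum subarray is [9, 3, 10, 8, 7, 15, 4] with sum 56. This subarray runs from index 1 to index 7.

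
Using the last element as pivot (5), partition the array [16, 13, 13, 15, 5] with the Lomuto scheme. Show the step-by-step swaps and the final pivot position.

Lomuto partition with pivot = 5:

Initial array: [16, 13, 13, 15, 5]

arr[0]=16 > 5: no swap
arr[1]=13 > 5: no swap
arr[2]=13 > 5: no swap
arr[3]=15 > 5: no swap

Place pivot at position 0: [5, 13, 13, 15, 16]
Pivot position: 0

After partitioning with pivot 5, the array becomes [5, 13, 13, 15, 16]. The pivot is placed at index 0. All elements to the left of the pivot are <= 5, and all elements to the right are > 5.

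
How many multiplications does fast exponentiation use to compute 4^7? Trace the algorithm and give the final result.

Computing 4^7 by squaring (build up from 4^1; each line after the first costs one multiplication):

4^1 = 4
4^2 = (4^1)^2 = 4^2 = 16
4^3 = 4 * 4^2 = 4 * 16 = 64
4^6 = (4^3)^2 = 64^2 = 4096
4^7 = 4 * 4^6 = 4 * 4096 = 16384

Result: 16384
Multiplications needed: 4 (4 lines after 4^1)

4^7 = 16384. Using exponentiation by squaring, this requires 4 multiplications. The key idea: if the exponent is even, square the half-power; if odd, multiply by the base once.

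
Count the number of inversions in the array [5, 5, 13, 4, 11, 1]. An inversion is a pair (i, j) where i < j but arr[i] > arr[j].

Finding inversions in [5, 5, 13, 4, 11, 1]:

(0, 3): arr[0]=5 > arr[3]=4
(0, 5): arr[0]=5 > arr[5]=1
(1, 3): arr[1]=5 > arr[3]=4
(1, 5): arr[1]=5 > arr[5]=1
(2, 3): arr[2]=13 > arr[3]=4
(2, 4): arr[2]=13 > arr[4]=11
(2, 5): arr[2]=13 > arr[5]=1
(3, 5): arr[3]=4 > arr[5]=1
(4, 5): arr[4]=11 > arr[5]=1

Total inversions: 9

The array has 9 inversion(s): (0,3), (0,5), (1,3), (1,5), (2,3), (2,4), (2,5), (3,5), (4,5). Each pair (i,j) satisfies i < j and arr[i] > arr[j].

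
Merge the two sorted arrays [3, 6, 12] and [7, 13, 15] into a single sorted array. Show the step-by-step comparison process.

Merging process:

Compare 3 vs 7: take 3 from left. Merged: [3]
Compare 6 vs 7: take 6 from left. Merged: [3, 6]
Compare 12 vs 7: take 7 from right. Merged: [3, 6, 7]
Compare 12 vs 13: take 12 from left. Merged: [3, 6, 7, 12]
Append remaining from right: [13, 15]. Merged: [3, 6, 7, 12, 13, 15]

Final merged array: [3, 6, 7, 12, 13, 15]
Total comparisons: 4

The merged array is [3, 6, 7, 12, 13, 15], requiring 4 comparisons. The merge step runs in O(n) time where n is the total number of elements.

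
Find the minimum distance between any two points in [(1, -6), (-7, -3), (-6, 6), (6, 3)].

Computing all pairwise distances among 4 points:

d((1, -6), (-7, -3)) = 8.544 <-- minimum
d((1, -6), (-6, 6)) = 13.8924
d((1, -6), (6, 3)) = 10.2956
d((-7, -3), (-6, 6)) = 9.0554
d((-7, -3), (6, 3)) = 14.3178
d((-6, 6), (6, 3)) = 12.3693

Closest pair: (1, -6) and (-7, -3) with distance 8.544

The closest pair is (1, -6) and (-7, -3) with Euclidean distance 8.544. For 4 points, brute-force pairwise comparison is shown above. For large n, the divide-and-conquer algorithm (sort by x, recurse on halves, check the dividing strip) achieves O(n log n).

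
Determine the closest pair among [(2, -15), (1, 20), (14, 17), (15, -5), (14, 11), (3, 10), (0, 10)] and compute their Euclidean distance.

Computing all pairwise distances among 7 points:

d((2, -15), (1, 20)) = 35.0143
d((2, -15), (14, 17)) = 34.176
d((2, -15), (15, -5)) = 16.4012
d((2, -15), (14, 11)) = 28.6356
d((2, -15), (3, 10)) = 25.02
d((2, -15), (0, 10)) = 25.0799
d((1, 20), (14, 17)) = 13.3417
d((1, 20), (15, -5)) = 28.6531
d((1, 20), (14, 11)) = 15.8114
d((1, 20), (3, 10)) = 10.198
d((1, 20), (0, 10)) = 10.0499
d((14, 17), (15, -5)) = 22.0227
d((14, 17), (14, 11)) = 6.0
d((14, 17), (3, 10)) = 13.0384
d((14, 17), (0, 10)) = 15.6525
d((15, -5), (14, 11)) = 16.0312
d((15, -5), (3, 10)) = 19.2094
d((15, -5), (0, 10)) = 21.2132
d((14, 11), (3, 10)) = 11.0454
d((14, 11), (0, 10)) = 14.0357
d((3, 10), (0, 10)) = 3.0 <-- minimum

Closest pair: (3, 10) and (0, 10) with distance 3.0

The closest pair is (3, 10) and (0, 10) with Euclidean distance 3.0. For 7 points, brute-force pairwise comparison is shown above. For large n, the divide-and-conquer algorithm (sort by x, recurse on halves, check the dividing strip) achieves O(n log n).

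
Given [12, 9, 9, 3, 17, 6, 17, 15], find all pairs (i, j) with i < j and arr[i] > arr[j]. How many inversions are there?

Finding inversions in [12, 9, 9, 3, 17, 6, 17, 15]:

(0, 1): arr[0]=12 > arr[1]=9
(0, 2): arr[0]=12 > arr[2]=9
(0, 3): arr[0]=12 > arr[3]=3
(0, 5): arr[0]=12 > arr[5]=6
(1, 3): arr[1]=9 > arr[3]=3
(1, 5): arr[1]=9 > arr[5]=6
(2, 3): arr[2]=9 > arr[3]=3
(2, 5): arr[2]=9 > arr[5]=6
(4, 5): arr[4]=17 > arr[5]=6
(4, 7): arr[4]=17 > arr[7]=15
(6, 7): arr[6]=17 > arr[7]=15

Total inversions: 11

The array has 11 inversion(s): (0,1), (0,2), (0,3), (0,5), (1,3), (1,5), (2,3), (2,5), (4,5), (4,7), (6,7). Each pair (i,j) satisfies i < j and arr[i] > arr[j].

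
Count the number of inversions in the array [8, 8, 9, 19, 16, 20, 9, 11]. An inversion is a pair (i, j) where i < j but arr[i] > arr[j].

Finding inversions in [8, 8, 9, 19, 16, 20, 9, 11]:

(3, 4): arr[3]=19 > arr[4]=16
(3, 6): arr[3]=19 > arr[6]=9
(3, 7): arr[3]=19 > arr[7]=11
(4, 6): arr[4]=16 > arr[6]=9
(4, 7): arr[4]=16 > arr[7]=11
(5, 6): arr[5]=20 > arr[6]=9
(5, 7): arr[5]=20 > arr[7]=11

Total inversions: 7

The array has 7 inversion(s): (3,4), (3,6), (3,7), (4,6), (4,7), (5,6), (5,7). Each pair (i,j) satisfies i < j and arr[i] > arr[j].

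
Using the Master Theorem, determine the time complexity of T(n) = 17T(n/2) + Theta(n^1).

Master Theorem for T(n) = 17T(n/2) + O(n^1):

a = 17, b = 2, c = 1
log_b(a) = log_2(17) = 4.0875

Case 1: c = 1 < log_2(17) = 4.0875
T(n) = O(n^(log_2 17))

For T(n) = 17T(n/2) + O(n^1): log_2(17) = 4.0875. This is Case 1 of the Master Theorem (c < log_b(a), work dominated by leaves), giving O(n^(log_2 17)).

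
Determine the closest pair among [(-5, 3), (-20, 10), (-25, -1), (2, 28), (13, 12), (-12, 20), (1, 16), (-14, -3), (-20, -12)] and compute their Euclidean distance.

Computing all pairwise distances among 9 points:

d((-5, 3), (-20, 10)) = 16.5529
d((-5, 3), (-25, -1)) = 20.3961
d((-5, 3), (2, 28)) = 25.9615
d((-5, 3), (13, 12)) = 20.1246
d((-5, 3), (-12, 20)) = 18.3848
d((-5, 3), (1, 16)) = 14.3178
d((-5, 3), (-14, -3)) = 10.8167 <-- minimum
d((-5, 3), (-20, -12)) = 21.2132
d((-20, 10), (-25, -1)) = 12.083
d((-20, 10), (2, 28)) = 28.4253
d((-20, 10), (13, 12)) = 33.0606
d((-20, 10), (-12, 20)) = 12.8062
d((-20, 10), (1, 16)) = 21.8403
d((-20, 10), (-14, -3)) = 14.3178
d((-20, 10), (-20, -12)) = 22.0
d((-25, -1), (2, 28)) = 39.6232
d((-25, -1), (13, 12)) = 40.1622
d((-25, -1), (-12, 20)) = 24.6982
d((-25, -1), (1, 16)) = 31.0644
d((-25, -1), (-14, -3)) = 11.1803
d((-25, -1), (-20, -12)) = 12.083
d((2, 28), (13, 12)) = 19.4165
d((2, 28), (-12, 20)) = 16.1245
d((2, 28), (1, 16)) = 12.0416
d((2, 28), (-14, -3)) = 34.8855
d((2, 28), (-20, -12)) = 45.6508
d((13, 12), (-12, 20)) = 26.2488
d((13, 12), (1, 16)) = 12.6491
d((13, 12), (-14, -3)) = 30.8869
d((13, 12), (-20, -12)) = 40.8044
d((-12, 20), (1, 16)) = 13.6015
d((-12, 20), (-14, -3)) = 23.0868
d((-12, 20), (-20, -12)) = 32.9848
d((1, 16), (-14, -3)) = 24.2074
d((1, 16), (-20, -12)) = 35.0
d((-14, -3), (-20, -12)) = 10.8167 <-- minimum

Minimum distance: 10.8167 (tie among 2 pairs: (-5, 3) and (-14, -3); (-14, -3) and (-20, -12))

The minimum Euclidean distance is 10.8167. There is a tie: 2 pairs achieve this minimum — (-5, 3) and (-14, -3); (-14, -3) and (-20, -12). Any of these is a valid closest pair. For 9 points, brute-force pairwise comparison is shown above. For large n, the divide-and-conquer algorithm (sort by x, recurse on halves, check the dividing strip) achieves O(n log n).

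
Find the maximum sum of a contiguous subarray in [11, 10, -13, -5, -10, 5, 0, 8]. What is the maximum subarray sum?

Using Kadane's algorithm on [11, 10, -13, -5, -10, 5, 0, 8]:

Scanning through the array:
Position 1 (value 10): max_ending_here = 21, max_so_far = 21
Position 2 (value -13): max_ending_here = 8, max_so_far = 21
Position 3 (value -5): max_ending_here = 3, max_so_far = 21
Position 4 (value -10): max_ending_here = -7, max_so_far = 21
Position 5 (value 5): max_ending_here = 5, max_so_far = 21
Position 6 (value 0): max_ending_here = 5, max_so_far = 21
Position 7 (value 8): max_ending_here = 13, max_so_far = 21

Maximum subarray: [11, 10]
Maximum sum: 21

The maximum subarray is [11, 10] with sum 21. This subarray runs from index 0 to index 1.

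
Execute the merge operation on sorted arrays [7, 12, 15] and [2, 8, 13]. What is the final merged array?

Merging process:

Compare 7 vs 2: take 2 from right. Merged: [2]
Compare 7 vs 8: take 7 from left. Merged: [2, 7]
Compare 12 vs 8: take 8 from right. Merged: [2, 7, 8]
Compare 12 vs 13: take 12 from left. Merged: [2, 7, 8, 12]
Compare 15 vs 13: take 13 from right. Merged: [2, 7, 8, 12, 13]
Append remaining from left: [15]. Merged: [2, 7, 8, 12, 13, 15]

Final merged array: [2, 7, 8, 12, 13, 15]
Total comparisons: 5

The merged array is [2, 7, 8, 12, 13, 15], requiring 5 comparisons. The merge step runs in O(n) time where n is the total number of elements.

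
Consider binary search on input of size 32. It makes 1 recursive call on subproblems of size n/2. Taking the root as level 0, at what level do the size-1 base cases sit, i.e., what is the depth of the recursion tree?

For divide and conquer with division factor 2:

Problem sizes at each level:
Level 0: 32
Level 1: 16
Level 2: 8
Level 3: 4
Level 4: 2
Level 5: 1

The root is level 0 and the size-1 base case is level 5 (the tree spans levels 0 through 5, i.e. 6 levels counting the root), so the depth is the number of divisions: log_2(32) = 5

The recursion tree depth is log_2(32) = 5. At each level, the problem size is divided by 2, so it takes 5 divisions to reduce to a base case of size 1. The algorithm makes 1 recursive call at each level.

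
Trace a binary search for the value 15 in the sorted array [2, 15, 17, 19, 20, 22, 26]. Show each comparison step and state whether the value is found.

Binary search for 15 in [2, 15, 17, 19, 20, 22, 26]:

lo=0, hi=6, mid=3, arr[mid]=19 -> 19 > 15, search left half
lo=0, hi=2, mid=1, arr[mid]=15 -> Found target at index 1!

Binary search finds 15 at index 1 after 2 comparisons. The search repeatedly halves the search space by comparing with the middle element.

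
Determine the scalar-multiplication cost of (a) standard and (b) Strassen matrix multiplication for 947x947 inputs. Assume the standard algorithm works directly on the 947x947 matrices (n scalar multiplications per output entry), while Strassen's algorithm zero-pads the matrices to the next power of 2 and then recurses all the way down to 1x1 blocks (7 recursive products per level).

Matrix multiplication for 947x947 matrices:

Strassen's algorithm requires power-of-2 dimensions. Pad 947x947 to 1024x1024 (next power of 2).

Standard algorithm: 947^3 = 849278123 multiplications
Strassen's algorithm: 7^(log2(1024)) = 7^10 = 282475249 multiplications
Savings: 849278123 - 282475249 = 566802874 multiplications

Standard: 849278123 multiplications (947^3). Strassen: 282475249 multiplications (7^10, after padding to 1024x1024). Strassen reduces 8 recursive multiplications to 7 at each level.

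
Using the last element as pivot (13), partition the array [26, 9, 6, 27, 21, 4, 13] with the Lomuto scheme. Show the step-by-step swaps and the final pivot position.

Lomuto partition with pivot = 13:

Initial array: [26, 9, 6, 27, 21, 4, 13]

arr[0]=26 > 13: no swap
arr[1]=9 <= 13: swap with position 0, array becomes [9, 26, 6, 27, 21, 4, 13]
arr[2]=6 <= 13: swap with position 1, array becomes [9, 6, 26, 27, 21, 4, 13]
arr[3]=27 > 13: no swap
arr[4]=21 > 13: no swap
arr[5]=4 <= 13: swap with position 2, array becomes [9, 6, 4, 27, 21, 26, 13]

Place pivot at position 3: [9, 6, 4, 13, 21, 26, 27]
Pivot position: 3

After partitioning with pivot 13, the array becomes [9, 6, 4, 13, 21, 26, 27]. The pivot is placed at index 3. All elements to the left of the pivot are <= 13, and all elements to the right are > 13.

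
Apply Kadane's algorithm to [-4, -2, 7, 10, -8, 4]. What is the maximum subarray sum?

Using Kadane's algorithm on [-4, -2, 7, 10, -8, 4]:

Scanning through the array:
Position 1 (value -2): max_ending_here = -2, max_so_far = -2
Position 2 (value 7): max_ending_here = 7, max_so_far = 7
Position 3 (value 10): max_ending_here = 17, max_so_far = 17
Position 4 (value -8): max_ending_here = 9, max_so_far = 17
Position 5 (value 4): max_ending_here = 13, max_so_far = 17

Maximum subarray: [7, 10]
Maximum sum: 17

The maximum subarray is [7, 10] with sum 17. This subarray runs from index 2 to index 3.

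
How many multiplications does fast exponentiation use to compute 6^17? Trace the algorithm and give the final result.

Computing 6^17 by squaring (build up from 6^1; each line after the first costs one multiplication):

6^1 = 6
6^2 = (6^1)^2 = 6^2 = 36
6^4 = (6^2)^2 = 36^2 = 1296
6^8 = (6^4)^2 = 1296^2 = 1679616
6^16 = (6^8)^2 = 1679616^2 = 2821109907456
6^17 = 6 * 6^16 = 6 * 2821109907456 = 16926659444736

Result: 16926659444736
Multiplications needed: 5 (5 lines after 6^1)

6^17 = 16926659444736. Using exponentiation by squaring, this requires 5 multiplications. The key idea: if the exponent is even, square the half-power; if odd, multiply by the base once.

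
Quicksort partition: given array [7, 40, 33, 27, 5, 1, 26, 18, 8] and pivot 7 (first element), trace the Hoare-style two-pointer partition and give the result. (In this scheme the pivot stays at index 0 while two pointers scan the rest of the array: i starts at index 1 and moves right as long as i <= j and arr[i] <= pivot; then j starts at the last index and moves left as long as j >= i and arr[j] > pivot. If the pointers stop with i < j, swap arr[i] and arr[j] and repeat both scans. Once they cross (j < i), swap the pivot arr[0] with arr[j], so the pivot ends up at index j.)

Hoare-style two-pointer partition with pivot = 7:

Initial array: [7, 40, 33, 27, 5, 1, 26, 18, 8]

Pointers start at i = 1, j = 8.
i stops at index 1 (arr[1]=40 > 7), j stops at index 5 (arr[5]=1 <= 7): swap arr[1] and arr[5], array becomes [7, 1, 33, 27, 5, 40, 26, 18, 8]
i stops at index 2 (arr[2]=33 > 7), j stops at index 4 (arr[4]=5 <= 7): swap arr[2] and arr[4], array becomes [7, 1, 5, 27, 33, 40, 26, 18, 8]
i ends at 3, j ends at 2: the pointers have crossed (j < i), so scanning stops.

Swap pivot arr[0] with arr[2] to place pivot at position 2: [5, 1, 7, 27, 33, 40, 26, 18, 8]
Pivot position: 2

After partitioning with pivot 7, the array becomes [5, 1, 7, 27, 33, 40, 26, 18, 8]. The pivot is placed at index 2. All elements to the left of the pivot are <= 7, and all elements to the right are > 7.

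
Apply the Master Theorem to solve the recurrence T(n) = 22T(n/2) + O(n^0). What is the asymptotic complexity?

Master Theorem for T(n) = 22T(n/2) + O(n^0):

a = 22, b = 2, c = 0
log_b(a) = log_2(22) = 4.4594

Case 1: c = 0 < log_2(22) = 4.4594
T(n) = O(n^(log_2 22))

For T(n) = 22T(n/2) + O(n^0): log_2(22) = 4.4594. This is Case 1 of the Master Theorem (c < log_b(a), work dominated by leaves), giving O(n^(log_2 22)).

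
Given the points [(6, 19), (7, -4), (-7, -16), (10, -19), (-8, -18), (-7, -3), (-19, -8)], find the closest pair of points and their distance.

Computing all pairwise distances among 7 points:

d((6, 19), (7, -4)) = 23.0217
d((6, 19), (-7, -16)) = 37.3363
d((6, 19), (10, -19)) = 38.2099
d((6, 19), (-8, -18)) = 39.5601
d((6, 19), (-7, -3)) = 25.5539
d((6, 19), (-19, -8)) = 36.7967
d((7, -4), (-7, -16)) = 18.4391
d((7, -4), (10, -19)) = 15.2971
d((7, -4), (-8, -18)) = 20.5183
d((7, -4), (-7, -3)) = 14.0357
d((7, -4), (-19, -8)) = 26.3059
d((-7, -16), (10, -19)) = 17.2627
d((-7, -16), (-8, -18)) = 2.2361 <-- minimum
d((-7, -16), (-7, -3)) = 13.0
d((-7, -16), (-19, -8)) = 14.4222
d((10, -19), (-8, -18)) = 18.0278
d((10, -19), (-7, -3)) = 23.3452
d((10, -19), (-19, -8)) = 31.0161
d((-8, -18), (-7, -3)) = 15.0333
d((-8, -18), (-19, -8)) = 14.8661
d((-7, -3), (-19, -8)) = 13.0

Closest pair: (-7, -16) and (-8, -18) with distance 2.2361

The closest pair is (-7, -16) and (-8, -18) with Euclidean distance 2.2361. For 7 points, brute-force pairwise comparison is shown above. For large n, the divide-and-conquer algorithm (sort by x, recurse on halves, check the dividing strip) achieves O(n log n).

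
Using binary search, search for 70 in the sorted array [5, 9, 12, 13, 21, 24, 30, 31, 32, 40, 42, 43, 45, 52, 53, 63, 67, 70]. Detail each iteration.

Binary search for 70 in [5, 9, 12, 13, 21, 24, 30, 31, 32, 40, 42, 43, 45, 52, 53, 63, 67, 70]:

lo=0, hi=17, mid=8, arr[mid]=32 -> 32 < 70, search right half
lo=9, hi=17, mid=13, arr[mid]=52 -> 52 < 70, search right half
lo=14, hi=17, mid=15, arr[mid]=63 -> 63 < 70, search right half
lo=16, hi=17, mid=16, arr[mid]=67 -> 67 < 70, search right half
lo=17, hi=17, mid=17, arr[mid]=70 -> Found target at index 17!

Binary search finds 70 at index 17 after 5 comparisons. The search repeatedly halves the search space by comparing with the middle element.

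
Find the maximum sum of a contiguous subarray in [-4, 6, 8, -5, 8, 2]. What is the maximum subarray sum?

Using Kadane's algorithm on [-4, 6, 8, -5, 8, 2]:

Scanning through the array:
Position 1 (value 6): max_ending_here = 6, max_so_far = 6
Position 2 (value 8): max_ending_here = 14, max_so_far = 14
Position 3 (value -5): max_ending_here = 9, max_so_far = 14
Position 4 (value 8): max_ending_here = 17, max_so_far = 17
Position 5 (value 2): max_ending_here = 19, max_so_far = 19

Maximum subarray: [6, 8, -5, 8, 2]
Maximum sum: 19

The maximum subarray is [6, 8, -5, 8, 2] with sum 19. This subarray runs from index 1 to index 5.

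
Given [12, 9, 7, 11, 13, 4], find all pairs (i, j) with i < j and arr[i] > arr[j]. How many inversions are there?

Finding inversions in [12, 9, 7, 11, 13, 4]:

(0, 1): arr[0]=12 > arr[1]=9
(0, 2): arr[0]=12 > arr[2]=7
(0, 3): arr[0]=12 > arr[3]=11
(0, 5): arr[0]=12 > arr[5]=4
(1, 2): arr[1]=9 > arr[2]=7
(1, 5): arr[1]=9 > arr[5]=4
(2, 5): arr[2]=7 > arr[5]=4
(3, 5): arr[3]=11 > arr[5]=4
(4, 5): arr[4]=13 > arr[5]=4

Total inversions: 9

The array has 9 inversion(s): (0,1), (0,2), (0,3), (0,5), (1,2), (1,5), (2,5), (3,5), (4,5). Each pair (i,j) satisfies i < j and arr[i] > arr[j].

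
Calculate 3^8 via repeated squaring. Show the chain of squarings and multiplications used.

Computing 3^8 by squaring (build up from 3^1; each line after the first costs one multiplication):

3^1 = 3
3^2 = (3^1)^2 = 3^2 = 9
3^4 = (3^2)^2 = 9^2 = 81
3^8 = (3^4)^2 = 81^2 = 6561

Result: 6561
Multiplications needed: 3 (3 lines after 3^1)

3^8 = 6561. Using exponentiation by squaring, this requires 3 multiplications. The key idea: if the exponent is even, square the half-power; if odd, multiply by the base once.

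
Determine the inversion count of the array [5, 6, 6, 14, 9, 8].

Finding inversions in [5, 6, 6, 14, 9, 8]:

(3, 4): arr[3]=14 > arr[4]=9
(3, 5): arr[3]=14 > arr[5]=8
(4, 5): arr[4]=9 > arr[5]=8

Total inversions: 3

The array has 3 inversion(s): (3,4), (3,5), (4,5). Each pair (i,j) satisfies i < j and arr[i] > arr[j].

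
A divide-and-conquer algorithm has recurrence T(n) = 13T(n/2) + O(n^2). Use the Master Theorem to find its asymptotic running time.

Master Theorem for T(n) = 13T(n/2) + O(n^2):

a = 13, b = 2, c = 2
log_b(a) = log_2(13) = 3.7004

Case 1: c = 2 < log_2(13) = 3.7004
T(n) = O(n^(log_2 13))

For T(n) = 13T(n/2) + O(n^2): log_2(13) = 3.7004. This is Case 1 of the Master Theorem (c < log_b(a), work dominated by leaves), giving O(n^(log_2 13)).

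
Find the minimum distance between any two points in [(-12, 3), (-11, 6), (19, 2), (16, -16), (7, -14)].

Computing all pairwise distances among 5 points:

d((-12, 3), (-11, 6)) = 3.1623 <-- minimum
d((-12, 3), (19, 2)) = 31.0161
d((-12, 3), (16, -16)) = 33.8378
d((-12, 3), (7, -14)) = 25.4951
d((-11, 6), (19, 2)) = 30.2655
d((-11, 6), (16, -16)) = 34.8281
d((-11, 6), (7, -14)) = 26.9072
d((19, 2), (16, -16)) = 18.2483
d((19, 2), (7, -14)) = 20.0
d((16, -16), (7, -14)) = 9.2195

Closest pair: (-12, 3) and (-11, 6) with distance 3.1623

The closest pair is (-12, 3) and (-11, 6) with Euclidean distance 3.1623. For 5 points, brute-force pairwise comparison is shown above. For large n, the divide-and-conquer algorithm (sort by x, recurse on halves, check the dividing strip) achieves O(n log n).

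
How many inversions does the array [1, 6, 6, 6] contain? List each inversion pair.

Finding inversions in [1, 6, 6, 6]:


Total inversions: 0

The array has 0 inversions. It is already sorted.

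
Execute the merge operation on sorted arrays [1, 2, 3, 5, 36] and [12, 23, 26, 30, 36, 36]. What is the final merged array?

Merging process:

Compare 1 vs 12: take 1 from left. Merged: [1]
Compare 2 vs 12: take 2 from left. Merged: [1, 2]
Compare 3 vs 12: take 3 from left. Merged: [1, 2, 3]
Compare 5 vs 12: take 5 from left. Merged: [1, 2, 3, 5]
Compare 36 vs 12: take 12 from right. Merged: [1, 2, 3, 5, 12]
Compare 36 vs 23: take 23 from right. Merged: [1, 2, 3, 5, 12, 23]
Compare 36 vs 26: take 26 from right. Merged: [1, 2, 3, 5, 12, 23, 26]
Compare 36 vs 30: take 30 from right. Merged: [1, 2, 3, 5, 12, 23, 26, 30]
Compare 36 vs 36: take 36 from left. Merged: [1, 2, 3, 5, 12, 23, 26, 30, 36]
Append remaining from right: [36, 36]. Merged: [1, 2, 3, 5, 12, 23, 26, 30, 36, 36, 36]

Final merged array: [1, 2, 3, 5, 12, 23, 26, 30, 36, 36, 36]
Total comparisons: 9

The merged array is [1, 2, 3, 5, 12, 23, 26, 30, 36, 36, 36], requiring 9 comparisons. The merge step runs in O(n) time where n is the total number of elements.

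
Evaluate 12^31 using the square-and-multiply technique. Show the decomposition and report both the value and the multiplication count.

Computing 12^31 by squaring (build up from 12^1; each line after the first costs one multiplication):

12^1 = 12
12^2 = (12^1)^2 = 12^2 = 144
12^3 = 12 * 12^2 = 12 * 144 = 1728
12^6 = (12^3)^2 = 1728^2 = 2985984
12^7 = 12 * 12^6 = 12 * 2985984 = 35831808
12^14 = (12^7)^2 = 35831808^2 = 1283918464548864
12^15 = 12 * 12^14 = 12 * 1283918464548864 = 15407021574586368
12^30 = (12^15)^2 = 15407021574586368^2 = 237376313799769806328950291431424
12^31 = 12 * 12^30 = 12 * 237376313799769806328950291431424 = 2848515765597237675947403497177088

Result: 2848515765597237675947403497177088
Multiplications needed: 8 (8 lines after 12^1)

12^31 = 2848515765597237675947403497177088. Using exponentiation by squaring, this requires 8 multiplications. The key idea: if the exponent is even, square the half-power; if odd, multiply by the base once.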